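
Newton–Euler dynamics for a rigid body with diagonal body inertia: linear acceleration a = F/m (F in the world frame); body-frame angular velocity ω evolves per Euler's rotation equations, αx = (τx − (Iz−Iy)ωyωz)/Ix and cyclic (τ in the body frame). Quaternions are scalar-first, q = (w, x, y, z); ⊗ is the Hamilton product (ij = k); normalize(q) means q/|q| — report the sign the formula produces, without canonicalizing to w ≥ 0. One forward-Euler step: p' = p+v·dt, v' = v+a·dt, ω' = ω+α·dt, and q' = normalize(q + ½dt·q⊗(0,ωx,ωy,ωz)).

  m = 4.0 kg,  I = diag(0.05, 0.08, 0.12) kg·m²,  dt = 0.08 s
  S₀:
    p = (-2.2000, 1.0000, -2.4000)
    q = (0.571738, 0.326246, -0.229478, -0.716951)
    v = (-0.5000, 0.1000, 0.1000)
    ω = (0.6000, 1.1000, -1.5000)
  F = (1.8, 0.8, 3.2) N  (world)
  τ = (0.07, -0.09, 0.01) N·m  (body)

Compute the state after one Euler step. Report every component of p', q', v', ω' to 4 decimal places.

ω×(Iω) gyroscopic = (-0.0660, 0.0630, 0.0198)
(τ − ω×Iω)/I = (2.7200, -1.9125, -0.0817)
ω' = ω + α·dt = (0.8176, 0.9470, -1.5065)
2q̇ = q⊗(0,ω) = (-1.0187483, 1.4759059, 0.6881102, -0.3610496)
q + ½dt·q⊗(0,ω), renormalized = (0.5294, 0.3841, -0.2013, -0.7292)
p' = p + v·dt = (-2.2400, 1.0080, -2.3920)
v + (F/m)dt = (-0.4640, 0.1160, 0.1640)

p' = (-2.2400, 1.0080, -2.3920)
q' = (0.5294, 0.3841, -0.2013, -0.7292)
v' = (-0.4640, 0.1160, 0.1640)
ω' = (0.8176, 0.9470, -1.5065)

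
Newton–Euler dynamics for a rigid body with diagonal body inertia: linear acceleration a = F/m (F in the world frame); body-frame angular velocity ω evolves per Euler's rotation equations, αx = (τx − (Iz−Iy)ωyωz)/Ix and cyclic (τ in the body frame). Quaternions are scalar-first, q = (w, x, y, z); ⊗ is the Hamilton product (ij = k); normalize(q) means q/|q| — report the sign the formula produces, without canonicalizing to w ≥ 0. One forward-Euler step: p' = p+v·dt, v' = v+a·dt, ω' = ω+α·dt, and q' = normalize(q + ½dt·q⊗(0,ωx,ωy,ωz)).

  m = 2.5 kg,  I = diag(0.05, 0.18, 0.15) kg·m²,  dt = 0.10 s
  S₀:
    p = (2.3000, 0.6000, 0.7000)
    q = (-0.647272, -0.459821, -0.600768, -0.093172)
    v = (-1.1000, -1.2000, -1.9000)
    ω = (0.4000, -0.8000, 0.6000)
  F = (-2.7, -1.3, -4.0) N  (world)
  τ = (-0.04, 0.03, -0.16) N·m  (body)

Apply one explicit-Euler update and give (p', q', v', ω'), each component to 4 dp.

p' = (2.1900, 0.4800, 0.5100)
q' = (-0.6584, -0.4938, -0.5621, -0.0821)
v' = (-1.2080, -1.2520, -2.0600)
ω' = (0.2912, -0.7700, 0.5211)

p' = p + v·dt = (2.1900, 0.4800, 0.5100)
v + (F/m)dt = (-1.2080, -1.2520, -2.0600)
precession coupling ω×(Iω) = (0.0144, -0.0240, -0.0416)
angular accel α = (-1.0880, 0.3000, -0.7893)
new body rate ω' = (0.2912, -0.7700, 0.5211)
2q̇ = q⊗(0,ω) = (-0.2407828, -0.6939072, 0.7564414, 0.2198008)
updated quaternion q' = (-0.6584, -0.4938, -0.5621, -0.0821)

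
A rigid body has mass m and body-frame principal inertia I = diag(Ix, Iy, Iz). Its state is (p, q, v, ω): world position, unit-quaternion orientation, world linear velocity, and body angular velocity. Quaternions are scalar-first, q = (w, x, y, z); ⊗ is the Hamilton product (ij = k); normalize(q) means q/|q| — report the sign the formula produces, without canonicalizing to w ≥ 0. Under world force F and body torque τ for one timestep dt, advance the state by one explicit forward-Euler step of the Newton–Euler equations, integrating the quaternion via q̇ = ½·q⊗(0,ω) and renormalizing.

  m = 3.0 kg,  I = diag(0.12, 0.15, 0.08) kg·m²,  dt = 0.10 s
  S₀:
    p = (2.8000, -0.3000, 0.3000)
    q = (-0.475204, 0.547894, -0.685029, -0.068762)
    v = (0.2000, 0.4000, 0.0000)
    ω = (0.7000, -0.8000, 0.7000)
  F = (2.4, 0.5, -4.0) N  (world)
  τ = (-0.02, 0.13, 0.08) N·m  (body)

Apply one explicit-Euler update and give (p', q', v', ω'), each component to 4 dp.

p' = p + v·dt = (2.8200, -0.2600, 0.3000)
new velocity v' = (0.2800, 0.4167, -0.1333)
ω×(Iω) gyroscopic = (0.0392, 0.0196, -0.0168)
(τ − ω×Iω)/I = (-0.4933, 0.7360, 1.2100)
ω + α·dt = (0.6507, -0.7264, 0.8210)
Hamilton product q⊗(0,ω) = (-0.8834156, -0.8671727, -0.0514960, -0.2914377)
q + ½dt·q⊗(0,ω), renormalized = (-0.5183, 0.5035, -0.6862, -0.0832)

p' = (2.8200, -0.2600, 0.3000)
q' = (-0.5183, 0.5035, -0.6862, -0.0832)
v' = (0.2800, 0.4167, -0.1333)
ω' = (0.6507, -0.7264, 0.8210)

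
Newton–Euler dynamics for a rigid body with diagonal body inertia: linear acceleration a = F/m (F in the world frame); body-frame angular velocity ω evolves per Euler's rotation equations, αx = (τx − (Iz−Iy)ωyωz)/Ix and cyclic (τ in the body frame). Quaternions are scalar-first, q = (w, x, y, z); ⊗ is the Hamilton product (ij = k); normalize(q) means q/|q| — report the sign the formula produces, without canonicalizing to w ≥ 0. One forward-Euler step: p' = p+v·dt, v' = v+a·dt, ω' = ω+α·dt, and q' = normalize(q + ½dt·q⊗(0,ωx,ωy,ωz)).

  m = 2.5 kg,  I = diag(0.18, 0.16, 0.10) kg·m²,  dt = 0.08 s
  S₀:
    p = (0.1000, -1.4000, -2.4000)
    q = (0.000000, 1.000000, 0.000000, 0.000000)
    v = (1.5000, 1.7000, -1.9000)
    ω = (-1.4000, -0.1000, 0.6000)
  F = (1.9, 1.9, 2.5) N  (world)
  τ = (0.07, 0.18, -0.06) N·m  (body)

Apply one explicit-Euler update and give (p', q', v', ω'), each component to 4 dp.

p' = (0.2200, -1.2640, -2.5520)
q' = (0.0559, 0.9981, -0.0240, -0.0040)
v' = (1.5608, 1.7608, -1.8200)
ω' = (-1.3705, 0.0236, 0.5542)

gyro term ω×Iω = (0.0036, -0.0672, -0.0028)
angular accel α = (0.3689, 1.5450, -0.5720)
ω' = ω + α·dt = (-1.3705, 0.0236, 0.5542)
2q̇ = q⊗(0,ω) = (1.4000000, 0.0000000, -0.6000000, -0.1000000)
q' = normalize(q + ½dt·q⊗(0,ω)) = (0.0559, 0.9981, -0.0240, -0.0040)
linear accel F/m = (0.7600, 0.7600, 1.0000)
p' = p + v·dt = (0.2200, -1.2640, -2.5520)
v' = v + a·dt = (1.5608, 1.7608, -1.8200)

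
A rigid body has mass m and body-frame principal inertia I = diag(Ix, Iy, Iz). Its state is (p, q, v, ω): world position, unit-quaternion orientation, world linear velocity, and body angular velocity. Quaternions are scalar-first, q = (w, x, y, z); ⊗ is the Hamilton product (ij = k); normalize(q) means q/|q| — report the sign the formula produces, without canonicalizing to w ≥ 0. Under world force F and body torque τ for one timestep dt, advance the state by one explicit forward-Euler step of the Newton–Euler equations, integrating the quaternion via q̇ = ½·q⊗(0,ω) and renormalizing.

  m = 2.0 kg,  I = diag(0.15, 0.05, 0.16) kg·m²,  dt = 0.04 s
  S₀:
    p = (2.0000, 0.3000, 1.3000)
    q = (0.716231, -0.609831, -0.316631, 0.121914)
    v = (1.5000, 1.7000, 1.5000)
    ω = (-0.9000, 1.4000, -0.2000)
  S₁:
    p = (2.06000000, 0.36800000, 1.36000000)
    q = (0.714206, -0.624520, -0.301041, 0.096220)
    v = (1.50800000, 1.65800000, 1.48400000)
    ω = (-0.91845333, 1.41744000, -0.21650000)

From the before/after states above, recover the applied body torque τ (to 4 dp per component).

τ = (-0.1000, 0.0200, 0.0600)

Δω = ω₁−ω₀ = (-0.01845333, 0.01744000, -0.01650000)
ω₀×(Iω₀) = (-0.0308, -0.0018, 0.1260)
τ = I·(Δω/dt) + ω₀×(Iω₀) = (-0.1000, 0.0200, 0.0600)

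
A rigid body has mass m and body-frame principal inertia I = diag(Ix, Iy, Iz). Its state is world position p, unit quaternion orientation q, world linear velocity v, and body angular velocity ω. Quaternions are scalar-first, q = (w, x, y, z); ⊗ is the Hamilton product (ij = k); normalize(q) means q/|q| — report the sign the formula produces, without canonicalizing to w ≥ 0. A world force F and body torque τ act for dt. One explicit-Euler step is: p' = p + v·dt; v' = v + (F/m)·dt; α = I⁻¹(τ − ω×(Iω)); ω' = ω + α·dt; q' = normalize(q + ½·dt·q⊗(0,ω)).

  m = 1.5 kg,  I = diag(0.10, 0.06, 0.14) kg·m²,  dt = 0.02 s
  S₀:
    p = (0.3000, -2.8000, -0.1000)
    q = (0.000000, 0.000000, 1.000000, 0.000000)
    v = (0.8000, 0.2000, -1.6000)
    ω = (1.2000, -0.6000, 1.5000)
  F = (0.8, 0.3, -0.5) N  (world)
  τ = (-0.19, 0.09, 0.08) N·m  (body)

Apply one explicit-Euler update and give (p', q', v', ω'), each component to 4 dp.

precession coupling ω×(Iω) = (-0.0720, -0.0720, 0.0288)
(τ − ω×Iω)/I = (-1.1800, 2.7000, 0.3657)
ω + α·dt = (1.1764, -0.5460, 1.5073)
2q̇ = q⊗(0,ω) = (0.6000000, 1.5000000, 0.0000000, -1.2000000)
q + ½dt·q⊗(0,ω), renormalized = (0.0060, 0.0150, 0.9998, -0.0120)
a = (0.5333, 0.2000, -0.3333)
p + v·dt = (0.3160, -2.7960, -0.1320)
new velocity v' = (0.8107, 0.2040, -1.6067)

p' = (0.3160, -2.7960, -0.1320)
q' = (0.0060, 0.0150, 0.9998, -0.0120)
v' = (0.8107, 0.2040, -1.6067)
ω' = (1.1764, -0.5460, 1.5073)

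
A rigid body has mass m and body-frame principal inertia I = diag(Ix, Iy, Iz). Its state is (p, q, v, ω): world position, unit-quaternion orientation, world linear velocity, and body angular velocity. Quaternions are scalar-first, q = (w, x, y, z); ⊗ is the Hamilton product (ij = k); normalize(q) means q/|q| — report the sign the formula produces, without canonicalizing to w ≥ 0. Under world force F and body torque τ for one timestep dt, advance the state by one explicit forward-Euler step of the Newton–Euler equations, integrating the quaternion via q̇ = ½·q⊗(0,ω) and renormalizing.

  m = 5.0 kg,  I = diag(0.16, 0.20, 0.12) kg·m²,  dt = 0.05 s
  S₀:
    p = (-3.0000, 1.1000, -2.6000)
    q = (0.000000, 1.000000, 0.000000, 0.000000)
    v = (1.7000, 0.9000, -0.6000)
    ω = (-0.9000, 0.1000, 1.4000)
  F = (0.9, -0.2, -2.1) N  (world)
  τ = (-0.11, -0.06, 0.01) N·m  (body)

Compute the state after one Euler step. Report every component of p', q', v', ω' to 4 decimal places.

p' = (-2.9150, 1.1450, -2.6300)
q' = (0.0225, 0.9991, -0.0350, 0.0025)
v' = (1.7090, 0.8980, -0.6210)
ω' = (-0.9309, 0.0976, 1.4057)

(τ − ω×Iω)/I = (-0.6175, -0.0480, 0.1133)
ω' = ω + α·dt = (-0.9309, 0.0976, 1.4057)
q⊗(0,ω) = (0.9000000, 0.0000000, -1.4000000, 0.1000000)
updated quaternion q' = (0.0225, 0.9991, -0.0350, 0.0025)
new position p' = (-2.9150, 1.1450, -2.6300)
new velocity v' = (1.7090, 0.8980, -0.6210)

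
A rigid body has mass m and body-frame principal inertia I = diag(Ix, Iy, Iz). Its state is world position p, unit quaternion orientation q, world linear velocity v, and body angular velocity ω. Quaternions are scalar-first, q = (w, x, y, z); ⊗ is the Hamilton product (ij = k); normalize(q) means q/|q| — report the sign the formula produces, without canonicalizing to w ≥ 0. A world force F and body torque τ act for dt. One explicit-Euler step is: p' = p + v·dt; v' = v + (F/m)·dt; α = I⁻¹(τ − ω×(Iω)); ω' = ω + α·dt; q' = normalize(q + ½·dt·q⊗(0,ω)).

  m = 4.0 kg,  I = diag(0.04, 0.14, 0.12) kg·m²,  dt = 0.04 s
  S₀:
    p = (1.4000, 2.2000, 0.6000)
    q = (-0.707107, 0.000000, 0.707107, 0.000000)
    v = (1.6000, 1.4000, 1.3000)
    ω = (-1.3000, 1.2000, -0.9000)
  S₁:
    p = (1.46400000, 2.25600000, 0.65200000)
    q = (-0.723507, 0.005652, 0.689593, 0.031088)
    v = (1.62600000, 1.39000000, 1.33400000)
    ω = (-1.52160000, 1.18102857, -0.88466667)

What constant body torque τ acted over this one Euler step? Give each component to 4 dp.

ω₁ − ω₀ = (-0.22160000, -0.01897143, 0.01533333)
ω₀×(Iω₀) = (0.0216, -0.0936, -0.1560)
τ = I·(Δω/dt) + ω₀×(Iω₀) = (-0.2000, -0.1600, -0.1100)

τ = (-0.2000, -0.1600, -0.1100)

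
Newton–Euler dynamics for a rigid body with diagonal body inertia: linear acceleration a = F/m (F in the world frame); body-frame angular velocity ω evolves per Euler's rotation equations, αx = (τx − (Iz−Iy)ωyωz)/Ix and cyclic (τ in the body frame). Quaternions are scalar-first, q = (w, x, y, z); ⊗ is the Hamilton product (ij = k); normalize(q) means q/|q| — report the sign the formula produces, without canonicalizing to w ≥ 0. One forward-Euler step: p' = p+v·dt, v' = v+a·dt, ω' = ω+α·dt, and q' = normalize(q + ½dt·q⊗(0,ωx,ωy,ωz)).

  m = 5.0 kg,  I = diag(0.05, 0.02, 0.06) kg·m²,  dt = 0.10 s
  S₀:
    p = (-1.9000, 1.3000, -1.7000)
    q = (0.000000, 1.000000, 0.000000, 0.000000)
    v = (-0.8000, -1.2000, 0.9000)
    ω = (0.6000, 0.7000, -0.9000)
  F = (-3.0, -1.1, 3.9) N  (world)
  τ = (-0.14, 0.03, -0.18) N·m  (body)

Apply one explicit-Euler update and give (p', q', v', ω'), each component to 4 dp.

a = (-0.6000, -0.2200, 0.7800)
new position p' = (-1.9800, 1.1800, -1.6100)
v' = v + a·dt = (-0.8600, -1.2220, 0.9780)
angular accel α = (-2.2960, 1.2300, -2.7900)
new body rate ω' = (0.3704, 0.8230, -1.1790)
q⊗(0,ω) = (-0.6000000, 0.0000000, 0.9000000, 0.7000000)
q' = normalize(q + ½dt·q⊗(0,ω)) = (-0.0299, 0.9979, 0.0449, 0.0349)

p' = (-1.9800, 1.1800, -1.6100)
q' = (-0.0299, 0.9979, 0.0449, 0.0349)
v' = (-0.8600, -1.2220, 0.9780)
ω' = (0.3704, 0.8230, -1.1790)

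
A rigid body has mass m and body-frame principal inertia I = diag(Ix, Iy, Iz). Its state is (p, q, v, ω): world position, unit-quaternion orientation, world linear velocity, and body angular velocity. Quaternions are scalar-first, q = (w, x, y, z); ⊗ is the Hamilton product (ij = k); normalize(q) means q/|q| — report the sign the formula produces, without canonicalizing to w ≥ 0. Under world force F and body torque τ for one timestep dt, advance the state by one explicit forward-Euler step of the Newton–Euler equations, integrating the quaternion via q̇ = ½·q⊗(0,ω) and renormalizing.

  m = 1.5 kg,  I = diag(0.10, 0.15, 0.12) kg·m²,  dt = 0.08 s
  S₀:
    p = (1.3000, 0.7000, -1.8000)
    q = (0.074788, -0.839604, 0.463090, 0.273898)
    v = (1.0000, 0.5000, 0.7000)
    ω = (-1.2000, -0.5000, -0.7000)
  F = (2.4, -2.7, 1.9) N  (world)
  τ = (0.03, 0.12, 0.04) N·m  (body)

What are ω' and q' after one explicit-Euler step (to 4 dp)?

ω' = (-1.1676, -0.4270, -0.6933)
q' = (0.0513, -0.8492, 0.4242, 0.3103)

gyro term ω×Iω = (-0.0105, -0.0168, 0.0300)
(τ − ω×Iω)/I = (0.4050, 0.9120, 0.0833)
ω' = ω + α·dt = (-1.1676, -0.4270, -0.6933)
Hamilton product q⊗(0,ω) = (-0.5842512, -0.2769596, -0.9537944, 0.9231584)
updated quaternion q' = (0.0513, -0.8492, 0.4242, 0.3103)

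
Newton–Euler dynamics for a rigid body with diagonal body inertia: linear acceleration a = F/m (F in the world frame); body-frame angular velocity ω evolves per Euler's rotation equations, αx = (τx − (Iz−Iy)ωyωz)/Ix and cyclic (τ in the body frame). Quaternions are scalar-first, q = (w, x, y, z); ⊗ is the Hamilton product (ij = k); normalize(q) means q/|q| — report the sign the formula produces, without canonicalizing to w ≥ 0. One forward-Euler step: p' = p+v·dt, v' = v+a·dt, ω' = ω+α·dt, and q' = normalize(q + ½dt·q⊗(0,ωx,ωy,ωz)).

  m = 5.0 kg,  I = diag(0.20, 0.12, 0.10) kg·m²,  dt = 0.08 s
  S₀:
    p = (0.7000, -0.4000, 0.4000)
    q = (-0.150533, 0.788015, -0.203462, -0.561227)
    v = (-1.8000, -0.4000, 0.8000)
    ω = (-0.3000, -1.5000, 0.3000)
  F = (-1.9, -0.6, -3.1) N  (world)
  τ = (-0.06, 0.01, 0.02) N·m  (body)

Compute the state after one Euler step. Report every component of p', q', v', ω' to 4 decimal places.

p' = (0.5560, -0.4320, 0.4640)
q' = (-0.1463, 0.7522, -0.1968, -0.6116)
v' = (-1.8304, -0.4096, 0.7504)
ω' = (-0.3276, -1.4873, 0.3448)

p' = p + v·dt = (0.5560, -0.4320, 0.4640)
new velocity v' = (-1.8304, -0.4096, 0.7504)
precession coupling ω×(Iω) = (0.0090, -0.0090, -0.0360)
angular accel α = (-0.3450, 0.1583, 0.5600)
new body rate ω' = (-0.3276, -1.4873, 0.3448)
Hamilton product q⊗(0,ω) = (0.0995796, -0.8577192, 0.1577631, -1.2882210)
q + ½dt·q⊗(0,ω), renormalized = (-0.1463, 0.7522, -0.1968, -0.6116)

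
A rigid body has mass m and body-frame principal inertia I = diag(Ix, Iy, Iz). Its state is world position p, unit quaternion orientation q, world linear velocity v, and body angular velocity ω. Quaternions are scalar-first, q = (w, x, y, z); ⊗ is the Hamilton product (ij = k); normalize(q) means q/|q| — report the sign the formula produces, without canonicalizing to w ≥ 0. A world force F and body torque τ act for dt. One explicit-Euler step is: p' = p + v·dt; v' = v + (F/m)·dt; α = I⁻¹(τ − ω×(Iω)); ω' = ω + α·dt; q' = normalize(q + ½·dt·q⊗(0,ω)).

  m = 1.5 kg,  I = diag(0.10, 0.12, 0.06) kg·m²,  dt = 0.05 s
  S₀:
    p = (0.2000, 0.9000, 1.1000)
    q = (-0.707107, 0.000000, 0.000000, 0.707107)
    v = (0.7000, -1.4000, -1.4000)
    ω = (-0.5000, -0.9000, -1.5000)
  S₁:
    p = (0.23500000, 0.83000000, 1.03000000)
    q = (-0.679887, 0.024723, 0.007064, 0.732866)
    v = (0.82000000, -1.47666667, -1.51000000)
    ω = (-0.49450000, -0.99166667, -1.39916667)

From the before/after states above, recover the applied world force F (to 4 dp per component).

Δv = v₁−v₀ = (0.12000000, -0.07666667, -0.11000000)
applied force F = (3.6000, -2.3000, -3.3000)

F = (3.6000, -2.3000, -3.3000)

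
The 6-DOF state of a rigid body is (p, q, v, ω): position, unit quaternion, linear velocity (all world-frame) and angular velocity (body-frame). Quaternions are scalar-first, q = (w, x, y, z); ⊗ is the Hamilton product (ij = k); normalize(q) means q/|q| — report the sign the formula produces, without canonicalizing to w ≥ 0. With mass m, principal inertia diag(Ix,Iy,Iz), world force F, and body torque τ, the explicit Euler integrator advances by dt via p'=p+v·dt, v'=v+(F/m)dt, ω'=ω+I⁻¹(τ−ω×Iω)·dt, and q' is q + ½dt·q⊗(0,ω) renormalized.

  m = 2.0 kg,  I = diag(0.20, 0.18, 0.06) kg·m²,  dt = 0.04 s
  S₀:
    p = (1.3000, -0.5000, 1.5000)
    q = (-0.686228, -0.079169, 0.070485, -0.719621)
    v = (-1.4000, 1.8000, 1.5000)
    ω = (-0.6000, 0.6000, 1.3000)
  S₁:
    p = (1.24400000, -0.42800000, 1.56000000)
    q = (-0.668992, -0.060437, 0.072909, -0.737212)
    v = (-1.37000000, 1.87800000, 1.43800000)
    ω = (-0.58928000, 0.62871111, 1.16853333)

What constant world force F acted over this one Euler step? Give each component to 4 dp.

Δv = v₁−v₀ = (0.03000000, 0.07800000, -0.06200000)
F = m·Δv/dt = (1.5000, 3.9000, -3.1000)

F = (1.5000, 3.9000, -3.1000)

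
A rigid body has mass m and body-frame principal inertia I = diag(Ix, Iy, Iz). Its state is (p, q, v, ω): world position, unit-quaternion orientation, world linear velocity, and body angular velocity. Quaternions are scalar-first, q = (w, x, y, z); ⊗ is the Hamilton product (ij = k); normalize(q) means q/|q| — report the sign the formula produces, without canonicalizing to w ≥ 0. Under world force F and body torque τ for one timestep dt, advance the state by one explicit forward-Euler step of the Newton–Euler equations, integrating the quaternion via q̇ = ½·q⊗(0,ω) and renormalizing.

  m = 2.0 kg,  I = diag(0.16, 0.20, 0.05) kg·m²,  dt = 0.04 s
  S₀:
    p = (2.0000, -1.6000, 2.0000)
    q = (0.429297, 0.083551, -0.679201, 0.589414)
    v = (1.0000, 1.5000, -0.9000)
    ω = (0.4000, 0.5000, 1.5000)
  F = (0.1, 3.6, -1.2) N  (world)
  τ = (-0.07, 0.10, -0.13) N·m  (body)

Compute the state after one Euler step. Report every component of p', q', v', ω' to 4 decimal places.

a = F/m = (0.0500, 1.8000, -0.6000)
new position p' = (2.0400, -1.5400, 1.9640)
new velocity v' = (1.0020, 1.5720, -0.9240)
ω×(Iω) gyroscopic = (-0.1125, 0.0660, 0.0080)
(τ − ω×Iω)/I = (0.2656, 0.1700, -2.7600)
ω' = ω + α·dt = (0.4106, 0.5068, 1.3896)
q⊗(0,ω) = (-0.5779409, -1.1417897, 0.3250876, 0.9574014)
q + ½dt·q⊗(0,ω), renormalized = (0.4175, 0.0607, -0.6723, 0.6082)

p' = (2.0400, -1.5400, 1.9640)
q' = (0.4175, 0.0607, -0.6723, 0.6082)
v' = (1.0020, 1.5720, -0.9240)
ω' = (0.4106, 0.5068, 1.3896)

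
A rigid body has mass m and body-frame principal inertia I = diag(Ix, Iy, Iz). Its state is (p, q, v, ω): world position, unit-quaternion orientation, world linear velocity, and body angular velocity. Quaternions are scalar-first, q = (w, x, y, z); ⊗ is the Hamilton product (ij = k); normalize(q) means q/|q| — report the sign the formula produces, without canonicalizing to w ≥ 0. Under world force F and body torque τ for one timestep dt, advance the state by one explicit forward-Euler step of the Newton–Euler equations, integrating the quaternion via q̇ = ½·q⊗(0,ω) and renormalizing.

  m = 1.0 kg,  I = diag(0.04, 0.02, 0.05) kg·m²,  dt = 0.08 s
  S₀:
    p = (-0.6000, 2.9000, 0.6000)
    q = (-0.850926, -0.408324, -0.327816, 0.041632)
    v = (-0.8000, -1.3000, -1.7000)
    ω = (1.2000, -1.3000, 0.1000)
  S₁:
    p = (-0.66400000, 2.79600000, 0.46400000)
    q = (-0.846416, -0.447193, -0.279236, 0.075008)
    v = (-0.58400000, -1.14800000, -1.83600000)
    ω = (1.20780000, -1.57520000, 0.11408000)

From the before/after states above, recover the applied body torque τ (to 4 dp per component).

τ = (0.0000, -0.0700, 0.0400)

Δω = ω₁−ω₀ = (0.00780000, -0.27520000, 0.01408000)
applied torque τ = (0.0000, -0.0700, 0.0400)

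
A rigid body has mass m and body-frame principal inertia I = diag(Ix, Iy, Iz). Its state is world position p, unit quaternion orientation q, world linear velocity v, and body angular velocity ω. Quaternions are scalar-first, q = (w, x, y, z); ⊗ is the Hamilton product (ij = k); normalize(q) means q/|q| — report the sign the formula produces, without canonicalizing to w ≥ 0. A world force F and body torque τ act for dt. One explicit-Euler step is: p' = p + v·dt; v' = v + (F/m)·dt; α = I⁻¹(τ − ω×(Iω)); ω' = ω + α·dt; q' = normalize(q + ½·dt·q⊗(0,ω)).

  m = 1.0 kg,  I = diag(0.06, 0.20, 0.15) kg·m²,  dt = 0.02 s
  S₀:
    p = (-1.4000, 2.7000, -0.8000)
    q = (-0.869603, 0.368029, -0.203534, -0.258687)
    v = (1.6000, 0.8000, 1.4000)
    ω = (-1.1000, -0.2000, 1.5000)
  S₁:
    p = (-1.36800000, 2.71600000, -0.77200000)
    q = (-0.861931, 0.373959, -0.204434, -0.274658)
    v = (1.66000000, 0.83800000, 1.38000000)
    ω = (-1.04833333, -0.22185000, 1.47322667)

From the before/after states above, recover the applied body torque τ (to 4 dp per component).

τ = (0.1700, -0.0700, -0.1700)

Δω = ω₁−ω₀ = (0.05166667, -0.02185000, -0.02677333)
gyro term ω₀×Iω₀ = (0.0150, 0.1485, 0.0308)
applied torque τ = (0.1700, -0.0700, -0.1700)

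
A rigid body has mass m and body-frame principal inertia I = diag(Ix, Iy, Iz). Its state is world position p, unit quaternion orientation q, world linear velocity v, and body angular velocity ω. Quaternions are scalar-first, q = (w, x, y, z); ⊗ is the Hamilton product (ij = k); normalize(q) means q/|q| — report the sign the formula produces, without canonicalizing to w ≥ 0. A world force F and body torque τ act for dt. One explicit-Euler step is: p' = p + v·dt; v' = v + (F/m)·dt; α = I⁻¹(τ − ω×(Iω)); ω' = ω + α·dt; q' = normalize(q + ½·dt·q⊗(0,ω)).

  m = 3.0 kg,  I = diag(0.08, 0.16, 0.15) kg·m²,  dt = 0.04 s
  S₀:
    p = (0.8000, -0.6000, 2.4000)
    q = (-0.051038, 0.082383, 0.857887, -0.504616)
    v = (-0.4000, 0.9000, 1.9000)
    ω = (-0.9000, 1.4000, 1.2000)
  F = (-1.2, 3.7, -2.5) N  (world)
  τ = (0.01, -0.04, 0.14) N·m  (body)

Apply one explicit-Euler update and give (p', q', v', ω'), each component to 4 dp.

ω×(Iω) gyroscopic = (-0.0168, 0.0756, -0.1008)
angular accel α = (0.3350, -0.7225, 1.6053)
ω + α·dt = (-0.8866, 1.3711, 1.2642)
2q̇ = q⊗(0,ω) = (-0.5213579, 1.7818610, 0.2838416, 0.8261889)
q' = normalize(q + ½dt·q⊗(0,ω)) = (-0.0614, 0.1179, 0.8628, -0.4877)
linear accel F/m = (-0.4000, 1.2333, -0.8333)
p + v·dt = (0.7840, -0.5640, 2.4760)
v + (F/m)dt = (-0.4160, 0.9493, 1.8667)

p' = (0.7840, -0.5640, 2.4760)
q' = (-0.0614, 0.1179, 0.8628, -0.4877)
v' = (-0.4160, 0.9493, 1.8667)
ω' = (-0.8866, 1.3711, 1.2642)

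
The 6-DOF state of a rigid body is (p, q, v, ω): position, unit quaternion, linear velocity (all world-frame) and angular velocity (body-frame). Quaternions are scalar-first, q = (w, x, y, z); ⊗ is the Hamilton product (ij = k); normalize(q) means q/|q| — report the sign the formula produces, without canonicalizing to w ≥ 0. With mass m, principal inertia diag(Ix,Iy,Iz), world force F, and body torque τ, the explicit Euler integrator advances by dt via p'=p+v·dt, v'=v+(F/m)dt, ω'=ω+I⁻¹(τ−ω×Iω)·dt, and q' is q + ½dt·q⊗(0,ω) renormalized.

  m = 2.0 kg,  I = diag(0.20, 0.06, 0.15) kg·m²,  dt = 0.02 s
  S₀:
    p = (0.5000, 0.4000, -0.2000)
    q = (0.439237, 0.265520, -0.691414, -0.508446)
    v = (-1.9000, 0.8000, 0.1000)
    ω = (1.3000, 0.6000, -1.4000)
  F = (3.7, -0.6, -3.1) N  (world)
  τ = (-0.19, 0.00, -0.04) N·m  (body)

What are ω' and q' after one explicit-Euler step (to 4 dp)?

ω' = (1.2886, 0.6303, -1.3908)
q' = (0.4327, 0.2839, -0.6915, -0.5039)

α = I⁻¹(τ − ω×Iω) = (-0.5720, 1.5167, 0.4613)
new body rate ω' = (1.2886, 0.6303, -1.3908)
Hamilton product q⊗(0,ω) = (-0.6421520, 1.8440553, -0.0257096, 0.4432184)
q + ½dt·q⊗(0,ω), renormalized = (0.4327, 0.2839, -0.6915, -0.5039)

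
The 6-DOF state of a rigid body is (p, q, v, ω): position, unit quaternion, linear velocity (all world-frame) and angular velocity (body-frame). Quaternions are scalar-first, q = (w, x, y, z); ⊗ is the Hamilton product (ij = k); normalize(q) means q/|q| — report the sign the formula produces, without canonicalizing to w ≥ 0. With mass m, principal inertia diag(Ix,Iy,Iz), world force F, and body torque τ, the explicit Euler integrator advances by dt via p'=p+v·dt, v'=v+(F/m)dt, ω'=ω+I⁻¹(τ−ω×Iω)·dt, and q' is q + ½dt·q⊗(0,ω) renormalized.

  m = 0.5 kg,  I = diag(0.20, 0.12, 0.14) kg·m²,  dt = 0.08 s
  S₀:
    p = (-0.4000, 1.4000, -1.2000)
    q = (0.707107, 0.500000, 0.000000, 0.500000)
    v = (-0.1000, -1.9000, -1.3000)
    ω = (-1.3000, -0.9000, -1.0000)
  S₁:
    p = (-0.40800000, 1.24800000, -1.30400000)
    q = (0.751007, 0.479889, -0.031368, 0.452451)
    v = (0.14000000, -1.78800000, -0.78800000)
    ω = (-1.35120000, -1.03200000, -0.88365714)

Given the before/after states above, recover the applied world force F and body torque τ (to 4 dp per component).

F = (1.5000, 0.7000, 3.2000)
τ = (-0.1100, -0.1200, 0.1100)

Δv = v₁−v₀ = (0.24000000, 0.11200000, 0.51200000)
F = m·Δv/dt = (1.5000, 0.7000, 3.2000)
Δω = ω₁−ω₀ = (-0.05120000, -0.13200000, 0.11634286)
τ = I·(Δω/dt) + ω₀×(Iω₀) = (-0.1100, -0.1200, 0.1100)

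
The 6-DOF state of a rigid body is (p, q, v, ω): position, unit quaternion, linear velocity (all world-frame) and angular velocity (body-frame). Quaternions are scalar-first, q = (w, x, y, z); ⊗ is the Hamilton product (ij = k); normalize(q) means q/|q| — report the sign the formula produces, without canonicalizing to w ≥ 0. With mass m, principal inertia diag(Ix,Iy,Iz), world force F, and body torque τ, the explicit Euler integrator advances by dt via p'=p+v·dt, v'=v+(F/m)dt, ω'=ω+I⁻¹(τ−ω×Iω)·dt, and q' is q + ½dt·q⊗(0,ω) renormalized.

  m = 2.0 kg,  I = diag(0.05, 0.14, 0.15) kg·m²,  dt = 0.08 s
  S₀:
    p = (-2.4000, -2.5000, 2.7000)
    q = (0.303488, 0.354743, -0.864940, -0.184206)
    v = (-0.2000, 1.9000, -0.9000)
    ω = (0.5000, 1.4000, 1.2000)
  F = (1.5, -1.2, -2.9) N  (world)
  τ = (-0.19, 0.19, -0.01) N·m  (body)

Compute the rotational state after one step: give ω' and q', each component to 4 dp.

gyro term ω×Iω = (0.0168, -0.0600, 0.0630)
(τ − ω×Iω)/I = (-4.1360, 1.7857, -0.4867)
ω + α·dt = (0.1691, 1.5429, 1.1611)
q⊗(0,ω) = (1.2545917, -0.6282956, -0.0929114, 1.2932958)
q' = normalize(q + ½dt·q⊗(0,ω)) = (0.3526, 0.3287, -0.8661, -0.1321)

ω' = (0.1691, 1.5429, 1.1611)
q' = (0.3526, 0.3287, -0.8661, -0.1321)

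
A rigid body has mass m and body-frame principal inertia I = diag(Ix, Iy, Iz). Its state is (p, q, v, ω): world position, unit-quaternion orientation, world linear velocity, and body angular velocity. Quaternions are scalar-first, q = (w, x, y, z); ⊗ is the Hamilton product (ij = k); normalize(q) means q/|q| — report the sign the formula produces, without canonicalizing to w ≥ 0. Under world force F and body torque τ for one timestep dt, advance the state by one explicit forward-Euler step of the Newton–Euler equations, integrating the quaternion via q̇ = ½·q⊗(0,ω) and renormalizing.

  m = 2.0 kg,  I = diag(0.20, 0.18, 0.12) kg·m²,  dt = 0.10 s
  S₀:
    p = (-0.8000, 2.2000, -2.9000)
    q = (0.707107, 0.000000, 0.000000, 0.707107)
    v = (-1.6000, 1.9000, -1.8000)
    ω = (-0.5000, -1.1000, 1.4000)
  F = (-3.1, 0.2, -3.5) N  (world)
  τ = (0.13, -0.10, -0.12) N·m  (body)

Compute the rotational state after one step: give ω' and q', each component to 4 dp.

ω×(Iω) gyroscopic = (0.0924, -0.0560, -0.0110)
angular accel α = (0.1880, -0.2444, -0.9083)
new body rate ω' = (-0.4812, -1.1244, 1.3092)
q⊗(0,ω) = (-0.9899498, 0.4242642, -1.1313712, 0.9899498)
q + ½dt·q⊗(0,ω), renormalized = (0.6548, 0.0211, -0.0563, 0.7534)

ω' = (-0.4812, -1.1244, 1.3092)
q' = (0.6548, 0.0211, -0.0563, 0.7534)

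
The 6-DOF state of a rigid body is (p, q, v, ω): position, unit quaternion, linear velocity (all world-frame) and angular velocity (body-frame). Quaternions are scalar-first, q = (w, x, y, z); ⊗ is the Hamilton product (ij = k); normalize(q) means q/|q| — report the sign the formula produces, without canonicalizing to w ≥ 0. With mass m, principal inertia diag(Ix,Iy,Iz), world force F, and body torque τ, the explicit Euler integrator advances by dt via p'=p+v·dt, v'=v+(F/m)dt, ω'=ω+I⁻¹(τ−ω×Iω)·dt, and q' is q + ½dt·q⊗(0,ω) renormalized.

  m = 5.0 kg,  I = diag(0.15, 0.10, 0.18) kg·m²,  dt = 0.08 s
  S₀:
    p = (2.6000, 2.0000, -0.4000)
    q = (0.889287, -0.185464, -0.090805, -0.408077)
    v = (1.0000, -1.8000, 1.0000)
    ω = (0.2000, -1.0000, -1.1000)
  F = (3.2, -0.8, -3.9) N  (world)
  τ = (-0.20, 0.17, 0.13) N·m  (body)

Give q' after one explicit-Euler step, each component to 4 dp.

Hamilton product q⊗(0,ω) = (-0.5025969, -0.1303341, -1.1749128, -0.7745907)
q + ½dt·q⊗(0,ω), renormalized = (0.8676, -0.1903, -0.1376, -0.4383)

q' = (0.8676, -0.1903, -0.1376, -0.4383)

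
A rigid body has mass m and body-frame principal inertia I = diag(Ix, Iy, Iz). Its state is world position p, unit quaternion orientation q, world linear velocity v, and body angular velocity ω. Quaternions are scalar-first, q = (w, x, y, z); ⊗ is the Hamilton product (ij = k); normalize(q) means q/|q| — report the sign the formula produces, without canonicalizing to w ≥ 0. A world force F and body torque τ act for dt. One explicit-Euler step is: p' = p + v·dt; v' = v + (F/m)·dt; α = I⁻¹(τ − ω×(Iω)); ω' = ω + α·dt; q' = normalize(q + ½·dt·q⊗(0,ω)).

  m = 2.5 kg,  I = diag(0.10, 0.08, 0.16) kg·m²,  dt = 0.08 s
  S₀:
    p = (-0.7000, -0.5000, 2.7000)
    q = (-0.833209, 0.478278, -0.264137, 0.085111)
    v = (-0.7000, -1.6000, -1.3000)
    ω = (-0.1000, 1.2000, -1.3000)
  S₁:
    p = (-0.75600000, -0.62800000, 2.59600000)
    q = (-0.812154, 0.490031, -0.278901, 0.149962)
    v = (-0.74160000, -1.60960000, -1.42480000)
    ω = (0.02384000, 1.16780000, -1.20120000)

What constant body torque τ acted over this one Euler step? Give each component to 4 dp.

τ = (0.0300, -0.0400, 0.2000)

Δω = ω₁−ω₀ = (0.12384000, -0.03220000, 0.09880000)
τ = I·(Δω/dt) + ω₀×(Iω₀) = (0.0300, -0.0400, 0.2000)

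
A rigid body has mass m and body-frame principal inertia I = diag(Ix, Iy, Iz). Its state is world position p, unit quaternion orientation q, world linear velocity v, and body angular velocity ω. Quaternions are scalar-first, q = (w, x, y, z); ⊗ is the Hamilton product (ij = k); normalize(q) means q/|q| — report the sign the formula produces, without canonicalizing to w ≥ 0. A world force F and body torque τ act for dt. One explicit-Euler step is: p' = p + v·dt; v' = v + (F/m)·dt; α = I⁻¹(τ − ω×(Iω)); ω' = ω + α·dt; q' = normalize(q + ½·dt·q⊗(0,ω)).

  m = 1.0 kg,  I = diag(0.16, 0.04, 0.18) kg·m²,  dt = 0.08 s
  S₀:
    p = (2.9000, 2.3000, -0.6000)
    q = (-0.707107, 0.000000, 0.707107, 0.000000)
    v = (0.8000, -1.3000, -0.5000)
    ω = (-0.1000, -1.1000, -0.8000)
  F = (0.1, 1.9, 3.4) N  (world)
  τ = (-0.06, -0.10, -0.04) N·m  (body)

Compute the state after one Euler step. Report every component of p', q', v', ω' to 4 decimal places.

p' = p + v·dt = (2.9640, 2.1960, -0.6400)
new velocity v' = (0.8080, -1.1480, -0.2280)
ω×(Iω) gyroscopic = (0.1232, -0.0016, -0.0132)
(τ − ω×Iω)/I = (-1.1450, -2.4600, -0.1489)
ω' = ω + α·dt = (-0.1916, -1.2968, -0.8119)
2q̇ = q⊗(0,ω) = (0.7778177, -0.4949749, 0.7778177, 0.6363963)
q' = normalize(q + ½dt·q⊗(0,ω)) = (-0.6750, -0.0198, 0.7371, 0.0254)

p' = (2.9640, 2.1960, -0.6400)
q' = (-0.6750, -0.0198, 0.7371, 0.0254)
v' = (0.8080, -1.1480, -0.2280)
ω' = (-0.1916, -1.2968, -0.8119)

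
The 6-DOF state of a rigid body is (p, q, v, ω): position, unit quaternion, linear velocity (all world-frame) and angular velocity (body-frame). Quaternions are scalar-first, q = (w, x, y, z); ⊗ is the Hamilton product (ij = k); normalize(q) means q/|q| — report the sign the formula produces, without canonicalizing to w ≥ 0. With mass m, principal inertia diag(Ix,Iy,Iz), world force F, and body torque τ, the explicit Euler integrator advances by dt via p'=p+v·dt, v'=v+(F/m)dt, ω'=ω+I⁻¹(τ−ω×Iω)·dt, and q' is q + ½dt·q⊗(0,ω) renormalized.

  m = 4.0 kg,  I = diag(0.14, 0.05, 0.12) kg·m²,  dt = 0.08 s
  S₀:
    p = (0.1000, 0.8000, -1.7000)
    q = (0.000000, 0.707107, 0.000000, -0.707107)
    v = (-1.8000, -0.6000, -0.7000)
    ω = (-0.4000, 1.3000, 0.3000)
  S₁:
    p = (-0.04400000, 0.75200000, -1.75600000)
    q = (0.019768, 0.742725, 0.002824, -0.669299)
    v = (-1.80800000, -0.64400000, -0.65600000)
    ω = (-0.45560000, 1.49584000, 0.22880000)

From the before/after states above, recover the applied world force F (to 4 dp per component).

F = (-0.4000, -2.2000, 2.2000)

velocity change Δv = (-0.00800000, -0.04400000, 0.04400000)
F = m·Δv/dt = (-0.4000, -2.2000, 2.2000)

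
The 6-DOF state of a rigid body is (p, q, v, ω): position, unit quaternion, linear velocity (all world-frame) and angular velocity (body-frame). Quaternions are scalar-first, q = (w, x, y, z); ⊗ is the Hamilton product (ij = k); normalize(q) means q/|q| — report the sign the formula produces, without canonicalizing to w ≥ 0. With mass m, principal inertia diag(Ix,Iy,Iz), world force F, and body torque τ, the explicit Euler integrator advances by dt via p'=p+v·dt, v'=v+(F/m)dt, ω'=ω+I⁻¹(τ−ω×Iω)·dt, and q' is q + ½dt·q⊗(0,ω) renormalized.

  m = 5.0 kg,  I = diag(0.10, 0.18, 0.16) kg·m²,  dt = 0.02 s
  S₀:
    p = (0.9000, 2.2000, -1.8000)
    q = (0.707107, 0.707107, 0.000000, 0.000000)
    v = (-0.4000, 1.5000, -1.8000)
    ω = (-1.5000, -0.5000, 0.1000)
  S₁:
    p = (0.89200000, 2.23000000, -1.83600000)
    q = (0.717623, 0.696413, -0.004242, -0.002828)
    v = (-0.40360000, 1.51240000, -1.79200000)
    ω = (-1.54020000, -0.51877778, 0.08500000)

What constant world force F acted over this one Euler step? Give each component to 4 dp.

v₁ − v₀ = (-0.00360000, 0.01240000, 0.00800000)
applied force F = (-0.9000, 3.1000, 2.0000)

F = (-0.9000, 3.1000, 2.0000)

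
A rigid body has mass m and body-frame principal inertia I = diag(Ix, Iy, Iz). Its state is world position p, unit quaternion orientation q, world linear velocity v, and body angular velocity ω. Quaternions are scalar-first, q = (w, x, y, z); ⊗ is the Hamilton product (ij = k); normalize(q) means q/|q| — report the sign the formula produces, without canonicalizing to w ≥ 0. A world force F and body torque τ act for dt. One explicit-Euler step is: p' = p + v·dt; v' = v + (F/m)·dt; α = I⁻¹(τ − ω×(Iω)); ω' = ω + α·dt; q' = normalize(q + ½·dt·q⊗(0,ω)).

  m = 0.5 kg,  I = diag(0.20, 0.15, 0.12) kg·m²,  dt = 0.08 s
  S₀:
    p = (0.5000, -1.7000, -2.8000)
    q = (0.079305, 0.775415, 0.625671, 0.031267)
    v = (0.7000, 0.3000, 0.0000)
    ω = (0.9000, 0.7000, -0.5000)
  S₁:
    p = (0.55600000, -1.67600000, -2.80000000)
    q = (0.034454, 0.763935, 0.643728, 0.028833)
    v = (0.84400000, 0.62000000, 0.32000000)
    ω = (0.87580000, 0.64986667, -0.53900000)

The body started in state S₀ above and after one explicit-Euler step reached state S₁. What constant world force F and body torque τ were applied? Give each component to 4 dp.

v₁ − v₀ = (0.14400000, 0.32000000, 0.32000000)
m·(v₁−v₀)/dt = (0.9000, 2.0000, 2.0000)
ω₁ − ω₀ = (-0.02420000, -0.05013333, -0.03900000)
I·α + gyro = (-0.0500, -0.1300, -0.0900)

F = (0.9000, 2.0000, 2.0000)
τ = (-0.0500, -0.1300, -0.0900)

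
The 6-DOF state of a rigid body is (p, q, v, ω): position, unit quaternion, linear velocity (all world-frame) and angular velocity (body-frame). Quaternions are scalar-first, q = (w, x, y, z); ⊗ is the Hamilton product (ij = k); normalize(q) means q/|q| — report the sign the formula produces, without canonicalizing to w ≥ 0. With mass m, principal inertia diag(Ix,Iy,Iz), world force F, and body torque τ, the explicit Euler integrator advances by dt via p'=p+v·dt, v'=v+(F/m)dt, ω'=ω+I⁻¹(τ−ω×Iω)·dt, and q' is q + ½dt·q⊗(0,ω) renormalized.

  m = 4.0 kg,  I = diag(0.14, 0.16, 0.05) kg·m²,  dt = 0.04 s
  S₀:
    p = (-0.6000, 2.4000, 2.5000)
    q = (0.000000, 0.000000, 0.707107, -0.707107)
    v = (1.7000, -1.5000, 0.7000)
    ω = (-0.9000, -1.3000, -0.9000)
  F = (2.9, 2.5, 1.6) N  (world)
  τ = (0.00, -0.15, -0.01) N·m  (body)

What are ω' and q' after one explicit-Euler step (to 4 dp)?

ω' = (-0.8632, -1.3557, -0.9267)
q' = (0.0057, -0.0311, 0.7194, -0.6939)

gyro term ω×Iω = (-0.1287, 0.0729, 0.0234)
α = I⁻¹(τ − ω×Iω) = (0.9193, -1.3931, -0.6680)
new body rate ω' = (-0.8632, -1.3557, -0.9267)
Hamilton product q⊗(0,ω) = (0.2828428, -1.5556354, 0.6363963, 0.6363963)
updated quaternion q' = (0.0057, -0.0311, 0.7194, -0.6939)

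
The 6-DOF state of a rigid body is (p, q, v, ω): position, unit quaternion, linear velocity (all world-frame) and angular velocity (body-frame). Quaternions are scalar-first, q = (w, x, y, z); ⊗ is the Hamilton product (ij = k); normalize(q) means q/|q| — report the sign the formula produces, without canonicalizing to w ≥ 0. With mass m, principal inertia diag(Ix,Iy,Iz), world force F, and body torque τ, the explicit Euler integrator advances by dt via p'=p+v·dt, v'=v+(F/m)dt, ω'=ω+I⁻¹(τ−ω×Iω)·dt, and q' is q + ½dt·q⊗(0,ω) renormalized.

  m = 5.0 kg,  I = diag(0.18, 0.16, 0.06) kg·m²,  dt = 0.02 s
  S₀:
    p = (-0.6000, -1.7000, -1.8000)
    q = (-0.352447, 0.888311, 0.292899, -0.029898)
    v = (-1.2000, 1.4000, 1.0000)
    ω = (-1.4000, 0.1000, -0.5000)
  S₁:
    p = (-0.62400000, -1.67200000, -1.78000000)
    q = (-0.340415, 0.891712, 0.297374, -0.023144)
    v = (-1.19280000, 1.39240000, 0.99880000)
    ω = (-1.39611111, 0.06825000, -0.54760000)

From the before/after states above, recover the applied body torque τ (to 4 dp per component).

rate change Δω = (0.00388889, -0.03175000, -0.04760000)
applied torque τ = (0.0400, -0.1700, -0.1400)

τ = (0.0400, -0.1700, -0.1400)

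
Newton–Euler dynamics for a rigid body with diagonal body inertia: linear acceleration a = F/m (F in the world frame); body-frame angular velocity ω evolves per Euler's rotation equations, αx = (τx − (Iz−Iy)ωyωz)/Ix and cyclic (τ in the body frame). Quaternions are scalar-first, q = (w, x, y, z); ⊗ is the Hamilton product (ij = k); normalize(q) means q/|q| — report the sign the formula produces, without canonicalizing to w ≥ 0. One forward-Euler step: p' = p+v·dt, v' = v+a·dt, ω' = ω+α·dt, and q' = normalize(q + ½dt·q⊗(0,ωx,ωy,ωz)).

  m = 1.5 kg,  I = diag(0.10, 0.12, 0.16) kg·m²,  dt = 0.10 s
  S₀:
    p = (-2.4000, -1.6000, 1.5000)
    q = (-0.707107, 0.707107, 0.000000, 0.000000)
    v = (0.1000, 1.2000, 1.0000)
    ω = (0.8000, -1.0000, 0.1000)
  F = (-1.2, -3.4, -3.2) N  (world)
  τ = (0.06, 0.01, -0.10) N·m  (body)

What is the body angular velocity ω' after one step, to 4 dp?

ω' = (0.8640, -0.9877, 0.0475)

ω×(Iω) gyroscopic = (-0.0040, -0.0048, -0.0160)
α = I⁻¹(τ − ω×Iω) = (0.6400, 0.1233, -0.5250)
new body rate ω' = (0.8640, -0.9877, 0.0475)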